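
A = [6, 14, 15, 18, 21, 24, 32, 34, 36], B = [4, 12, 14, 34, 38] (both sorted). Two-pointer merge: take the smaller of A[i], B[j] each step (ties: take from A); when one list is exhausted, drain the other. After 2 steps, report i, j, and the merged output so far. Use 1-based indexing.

i=2, j=2, merged so far=[4, 6]

i=1 j=1: A[i]=6>B[j]=4 take 4, j++
i=1 j=2: A[i]=6<=B[j]=12 take 6, i++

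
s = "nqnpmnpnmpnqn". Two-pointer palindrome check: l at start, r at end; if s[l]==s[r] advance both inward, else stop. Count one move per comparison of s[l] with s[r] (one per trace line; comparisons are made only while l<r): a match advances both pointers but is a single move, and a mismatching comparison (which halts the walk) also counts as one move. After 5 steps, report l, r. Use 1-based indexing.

l=6, r=8

l=1 r=13: 'n'=='n', l++,r--
l=2 r=12: 'q'=='q', l++,r--
l=3 r=11: 'n'=='n', l++,r--
l=4 r=10: 'p'=='p', l++,r--
l=5 r=9: 'm'=='m', l++,r--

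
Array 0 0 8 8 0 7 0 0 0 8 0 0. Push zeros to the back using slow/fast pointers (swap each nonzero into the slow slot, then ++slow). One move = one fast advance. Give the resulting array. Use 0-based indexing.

slow=0 fast=0: a[fast]=0, fast++
slow=0 fast=1: a[fast]=0, fast++
slow=0 fast=2: a[fast]=8≠0 swap→a[0]=8, slow++,fast++
slow=1 fast=3: a[fast]=8≠0 swap→a[1]=8, slow++,fast++
slow=2 fast=4: a[fast]=0, fast++
slow=2 fast=5: a[fast]=7≠0 swap→a[2]=7, slow++,fast++
slow=3 fast=6: a[fast]=0, fast++
slow=3 fast=7: a[fast]=0, fast++
slow=3 fast=8: a[fast]=0, fast++
slow=3 fast=9: a[fast]=8≠0 swap→a[3]=8, slow++,fast++
slow=4 fast=10: a[fast]=0, fast++
slow=4 fast=11: a[fast]=0, fast++

[8, 8, 7, 8, 0, 0, 0, 0, 0, 0, 0, 0]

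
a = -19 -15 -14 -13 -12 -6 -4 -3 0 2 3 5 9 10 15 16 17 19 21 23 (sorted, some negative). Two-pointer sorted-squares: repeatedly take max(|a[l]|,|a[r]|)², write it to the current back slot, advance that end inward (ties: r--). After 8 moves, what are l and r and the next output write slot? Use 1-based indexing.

[1,20] |-19|<=|23| out[20]=529 → r--
[1,19] |-19|<=|21| out[19]=441 → r--
[1,18] |-19|<=|19| out[18]=361 → r--
[1,17] |-19|>|17| out[17]=361 → l++
[2,17] |-15|<=|17| out[16]=289 → r--
[2,16] |-15|<=|16| out[15]=256 → r--
[2,15] |-15|<=|15| out[14]=225 → r--
[2,14] |-15|>|10| out[13]=225 → l++

l=3, r=14, next write slot=12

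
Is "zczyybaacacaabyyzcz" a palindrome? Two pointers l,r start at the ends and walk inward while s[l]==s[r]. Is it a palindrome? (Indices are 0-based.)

palindrome

l=0 r=18: 'z'=='z', l++,r--
l=1 r=17: 'c'=='c', l++,r--
l=2 r=16: 'z'=='z', l++,r--
l=3 r=15: 'y'=='y', l++,r--
l=4 r=14: 'y'=='y', l++,r--
l=5 r=13: 'b'=='b', l++,r--
l=6 r=12: 'a'=='a', l++,r--
l=7 r=11: 'a'=='a', l++,r--
l=8 r=10: 'c'=='c', l++,r--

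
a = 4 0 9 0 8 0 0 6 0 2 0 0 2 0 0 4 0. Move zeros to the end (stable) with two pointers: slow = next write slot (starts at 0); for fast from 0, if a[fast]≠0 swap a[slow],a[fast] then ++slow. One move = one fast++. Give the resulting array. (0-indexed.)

slow=0 fast=0: a[fast]=4≠0 swap→a[0]=4, slow++,fast++
slow=1 fast=1: a[fast]=0, fast++
slow=1 fast=2: a[fast]=9≠0 swap→a[1]=9, slow++,fast++
slow=2 fast=3: a[fast]=0, fast++
slow=2 fast=4: a[fast]=8≠0 swap→a[2]=8, slow++,fast++
slow=3 fast=5: a[fast]=0, fast++
slow=3 fast=6: a[fast]=0, fast++
slow=3 fast=7: a[fast]=6≠0 swap→a[3]=6, slow++,fast++
slow=4 fast=8: a[fast]=0, fast++
slow=4 fast=9: a[fast]=2≠0 swap→a[4]=2, slow++,fast++
slow=5 fast=10: a[fast]=0, fast++
slow=5 fast=11: a[fast]=0, fast++
slow=5 fast=12: a[fast]=2≠0 swap→a[5]=2, slow++,fast++
slow=6 fast=13: a[fast]=0, fast++
slow=6 fast=14: a[fast]=0, fast++
slow=6 fast=15: a[fast]=4≠0 swap→a[6]=4, slow++,fast++
slow=7 fast=16: a[fast]=0, fast++

[4, 9, 8, 6, 2, 2, 4, 0, 0, 0, 0, 0, 0, 0, 0, 0, 0]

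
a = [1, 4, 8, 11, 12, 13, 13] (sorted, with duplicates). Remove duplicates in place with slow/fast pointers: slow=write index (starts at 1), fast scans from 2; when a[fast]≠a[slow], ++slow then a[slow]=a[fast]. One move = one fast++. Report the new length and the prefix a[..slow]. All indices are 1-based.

(s=1,f=2) a[fast]=4≠a[slow]=1 write a[2]=4 → slow++,fast++
(s=2,f=3) a[fast]=8≠a[slow]=4 write a[3]=8 → slow++,fast++
(s=3,f=4) a[fast]=11≠a[slow]=8 write a[4]=11 → slow++,fast++
(s=4,f=5) a[fast]=12≠a[slow]=11 write a[5]=12 → slow++,fast++
(s=5,f=6) a[fast]=13≠a[slow]=12 write a[6]=13 → slow++,fast++
(s=6,f=7) a[fast]=13=a[slow] dup → fast++

length 6; prefix = [1, 4, 8, 11, 12, 13]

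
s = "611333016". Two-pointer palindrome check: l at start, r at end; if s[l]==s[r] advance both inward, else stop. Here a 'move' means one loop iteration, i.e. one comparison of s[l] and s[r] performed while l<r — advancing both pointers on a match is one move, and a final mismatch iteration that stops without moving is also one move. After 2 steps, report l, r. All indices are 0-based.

l=0 r=8: '6'=='6', l++,r--
l=1 r=7: '1'=='1', l++,r--

l=2, r=6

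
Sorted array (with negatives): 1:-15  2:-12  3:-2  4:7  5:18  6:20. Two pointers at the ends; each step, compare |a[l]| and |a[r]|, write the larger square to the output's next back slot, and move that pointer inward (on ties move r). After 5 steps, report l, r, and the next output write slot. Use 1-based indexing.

l=3, r=3, next write slot=1

[1,6] |-15|<=|20| out[6]=400 → r--
[1,5] |-15|<=|18| out[5]=324 → r--
[1,4] |-15|>|7| out[4]=225 → l++
[2,4] |-12|>|7| out[3]=144 → l++
[3,4] |-2|<=|7| out[2]=49 → r--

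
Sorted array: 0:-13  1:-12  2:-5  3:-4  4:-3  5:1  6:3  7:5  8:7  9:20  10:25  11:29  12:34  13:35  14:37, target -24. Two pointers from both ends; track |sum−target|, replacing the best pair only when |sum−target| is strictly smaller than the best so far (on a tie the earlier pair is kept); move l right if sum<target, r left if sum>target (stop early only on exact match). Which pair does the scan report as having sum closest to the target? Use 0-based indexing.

l=0 r=14: -13+37=24 d=48 *, r--
l=0 r=13: -13+35=22 d=46 *, r--
l=0 r=12: -13+34=21 d=45 *, r--
l=0 r=11: -13+29=16 d=40 *, r--
l=0 r=10: -13+25=12 d=36 *, r--
l=0 r=9: -13+20=7 d=31 *, r--
l=0 r=8: -13+7=-6 d=18 *, r--
l=0 r=7: -13+5=-8 d=16 *, r--
l=0 r=6: -13+3=-10 d=14 *, r--
l=0 r=5: -13+1=-12 d=12 *, r--
l=0 r=4: -13+-3=-16 d=8 *, r--
l=0 r=3: -13+-4=-17 d=7 *, r--
l=0 r=2: -13+-5=-18 d=6 *, r--
l=0 r=1: -13+-12=-25 d=1 *, l++

pair (-13, -12) with sum -25 (|Δ|=1)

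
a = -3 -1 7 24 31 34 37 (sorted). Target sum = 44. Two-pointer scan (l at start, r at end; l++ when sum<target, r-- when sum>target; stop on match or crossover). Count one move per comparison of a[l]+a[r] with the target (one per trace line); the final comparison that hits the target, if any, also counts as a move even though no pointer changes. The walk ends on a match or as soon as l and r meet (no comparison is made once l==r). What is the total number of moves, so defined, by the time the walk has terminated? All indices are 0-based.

3 moves

[0,6] -3+37=34 <44 → l++
[1,6] -1+37=36 <44 → l++
[2,6] 7+37=44 → found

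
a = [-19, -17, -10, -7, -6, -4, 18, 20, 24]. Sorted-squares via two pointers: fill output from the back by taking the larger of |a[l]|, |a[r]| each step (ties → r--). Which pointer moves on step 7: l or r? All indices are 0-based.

l=0 r=8: |-19|<=|24| out[8]=576, r--
l=0 r=7: |-19|<=|20| out[7]=400, r--
l=0 r=6: |-19|>|18| out[6]=361, l++
l=1 r=6: |-17|<=|18| out[5]=324, r--
l=1 r=5: |-17|>|-4| out[4]=289, l++
l=2 r=5: |-10|>|-4| out[3]=100, l++
l=3 r=5: |-7|>|-4| out[2]=49, l++

l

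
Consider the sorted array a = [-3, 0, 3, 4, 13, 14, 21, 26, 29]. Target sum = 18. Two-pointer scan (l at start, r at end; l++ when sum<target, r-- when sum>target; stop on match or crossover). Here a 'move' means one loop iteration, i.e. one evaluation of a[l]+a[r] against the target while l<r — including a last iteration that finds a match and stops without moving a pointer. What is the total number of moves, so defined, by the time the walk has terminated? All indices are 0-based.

l=0 r=8: -3+29=26 >18, r--
l=0 r=7: -3+26=23 >18, r--
l=0 r=6: -3+21=18, found

3 moves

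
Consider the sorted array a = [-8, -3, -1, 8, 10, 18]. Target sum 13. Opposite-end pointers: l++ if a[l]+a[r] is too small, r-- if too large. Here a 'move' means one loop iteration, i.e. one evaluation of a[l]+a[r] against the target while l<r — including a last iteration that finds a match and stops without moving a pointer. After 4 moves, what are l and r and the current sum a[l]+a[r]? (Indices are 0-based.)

l=3, r=4, sum=18

[0,5] -8+18=10 <13 → l++
[1,5] -3+18=15 >13 → r--
[1,4] -3+10=7 <13 → l++
[2,4] -1+10=9 <13 → l++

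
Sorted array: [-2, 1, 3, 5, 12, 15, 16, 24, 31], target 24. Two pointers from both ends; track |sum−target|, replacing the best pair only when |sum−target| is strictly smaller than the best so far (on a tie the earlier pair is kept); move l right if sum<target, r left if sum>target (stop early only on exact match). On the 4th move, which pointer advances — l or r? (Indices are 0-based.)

l=0 r=8: -2+31=29 d=5 *, r--
l=0 r=7: -2+24=22 d=2 *, l++
l=1 r=7: 1+24=25 d=1 *, r--
l=1 r=6: 1+16=17 d=7, l++

l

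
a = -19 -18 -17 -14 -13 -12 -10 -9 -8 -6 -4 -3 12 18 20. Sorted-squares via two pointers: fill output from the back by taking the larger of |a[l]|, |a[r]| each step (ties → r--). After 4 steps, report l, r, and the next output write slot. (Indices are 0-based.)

l=2, r=12, next write slot=10

l=0 r=14: |-19|<=|20| out[14]=400, r--
l=0 r=13: |-19|>|18| out[13]=361, l++
l=1 r=13: |-18|<=|18| out[12]=324, r--
l=1 r=12: |-18|>|12| out[11]=324, l++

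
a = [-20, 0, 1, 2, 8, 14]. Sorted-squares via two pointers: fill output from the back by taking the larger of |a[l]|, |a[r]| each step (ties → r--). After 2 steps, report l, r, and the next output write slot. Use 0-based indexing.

l=1, r=4, next write slot=3

[0,5] |-20|>|14| out[5]=400 → l++
[1,5] |0|<=|14| out[4]=196 → r--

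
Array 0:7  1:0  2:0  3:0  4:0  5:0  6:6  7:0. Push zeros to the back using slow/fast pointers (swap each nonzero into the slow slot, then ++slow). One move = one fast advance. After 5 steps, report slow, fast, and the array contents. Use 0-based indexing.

slow=1, fast=5, a=[7, 0, 0, 0, 0, 0, 6, 0]

(s=0,f=0) a[fast]=7≠0 swap→a[0]=7 → slow++,fast++
(s=1,f=1) a[fast]=0 → fast++
(s=1,f=2) a[fast]=0 → fast++
(s=1,f=3) a[fast]=0 → fast++
(s=1,f=4) a[fast]=0 → fast++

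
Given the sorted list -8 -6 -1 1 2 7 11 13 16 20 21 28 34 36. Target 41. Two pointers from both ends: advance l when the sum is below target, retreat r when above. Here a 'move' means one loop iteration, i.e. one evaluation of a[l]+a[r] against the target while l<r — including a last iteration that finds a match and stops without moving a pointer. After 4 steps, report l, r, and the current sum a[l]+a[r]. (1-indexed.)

l=1 r=14: -8+36=28 <41, l++
l=2 r=14: -6+36=30 <41, l++
l=3 r=14: -1+36=35 <41, l++
l=4 r=14: 1+36=37 <41, l++

l=5, r=14, sum=38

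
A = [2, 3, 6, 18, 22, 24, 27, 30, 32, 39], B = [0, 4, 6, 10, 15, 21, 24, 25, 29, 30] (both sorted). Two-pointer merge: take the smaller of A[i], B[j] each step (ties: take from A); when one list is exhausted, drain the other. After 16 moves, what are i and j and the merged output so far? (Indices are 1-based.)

i=8, j=10, merged so far=[0, 2, 3, 4, 6, 6, 10, 15, 18, 21, 22, 24, 24, 25, 27, 29]

[i=1,j=1] A[i]=2>B[j]=0 take 0 → j++
[i=1,j=2] A[i]=2<=B[j]=4 take 2 → i++
[i=2,j=2] A[i]=3<=B[j]=4 take 3 → i++
[i=3,j=2] A[i]=6>B[j]=4 take 4 → j++
[i=3,j=3] A[i]=6<=B[j]=6 take 6 → i++
[i=4,j=3] A[i]=18>B[j]=6 take 6 → j++
[i=4,j=4] A[i]=18>B[j]=10 take 10 → j++
[i=4,j=5] A[i]=18>B[j]=15 take 15 → j++
[i=4,j=6] A[i]=18<=B[j]=21 take 18 → i++
[i=5,j=6] A[i]=22>B[j]=21 take 21 → j++
[i=5,j=7] A[i]=22<=B[j]=24 take 22 → i++
[i=6,j=7] A[i]=24<=B[j]=24 take 24 → i++
[i=7,j=7] A[i]=27>B[j]=24 take 24 → j++
[i=7,j=8] A[i]=27>B[j]=25 take 25 → j++
[i=7,j=9] A[i]=27<=B[j]=29 take 27 → i++
[i=8,j=9] A[i]=30>B[j]=29 take 29 → j++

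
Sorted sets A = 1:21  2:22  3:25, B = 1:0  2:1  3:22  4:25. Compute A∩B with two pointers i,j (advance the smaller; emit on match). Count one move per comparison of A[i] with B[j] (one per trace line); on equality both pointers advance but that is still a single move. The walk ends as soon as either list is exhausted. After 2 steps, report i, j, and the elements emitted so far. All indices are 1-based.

i=1 j=1: 21>0, j++
i=1 j=2: 21>1, j++

i=1, j=3, emitted=[]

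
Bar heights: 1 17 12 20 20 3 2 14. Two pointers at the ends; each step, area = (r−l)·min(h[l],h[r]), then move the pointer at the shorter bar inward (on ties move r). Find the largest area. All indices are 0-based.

max area = 84

l=0 r=7: min(1,14)*7=7 best=7 *, l++
l=1 r=7: min(17,14)*6=84 best=84 *, r--
l=1 r=6: min(17,2)*5=10 best=84, r--
l=1 r=5: min(17,3)*4=12 best=84, r--
l=1 r=4: min(17,20)*3=51 best=84, l++
l=2 r=4: min(12,20)*2=24 best=84, l++
l=3 r=4: min(20,20)*1=20 best=84, r--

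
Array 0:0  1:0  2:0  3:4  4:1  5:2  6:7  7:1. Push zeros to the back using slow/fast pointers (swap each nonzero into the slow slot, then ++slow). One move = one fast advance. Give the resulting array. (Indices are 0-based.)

[4, 1, 2, 7, 1, 0, 0, 0]

slow=0 fast=0: a[fast]=0, fast++
slow=0 fast=1: a[fast]=0, fast++
slow=0 fast=2: a[fast]=0, fast++
slow=0 fast=3: a[fast]=4≠0 swap→a[0]=4, slow++,fast++
slow=1 fast=4: a[fast]=1≠0 swap→a[1]=1, slow++,fast++
slow=2 fast=5: a[fast]=2≠0 swap→a[2]=2, slow++,fast++
slow=3 fast=6: a[fast]=7≠0 swap→a[3]=7, slow++,fast++
slow=4 fast=7: a[fast]=1≠0 swap→a[4]=1, slow++,fast++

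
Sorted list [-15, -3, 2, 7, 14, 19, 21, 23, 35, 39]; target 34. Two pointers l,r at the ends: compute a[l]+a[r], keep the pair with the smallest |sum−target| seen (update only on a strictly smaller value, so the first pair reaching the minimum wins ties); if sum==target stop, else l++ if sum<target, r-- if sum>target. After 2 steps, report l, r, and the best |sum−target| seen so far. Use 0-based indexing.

l=0 r=9: -15+39=24 d=10 *, l++
l=1 r=9: -3+39=36 d=2 *, r--

l=1, r=8, best |Δ|=2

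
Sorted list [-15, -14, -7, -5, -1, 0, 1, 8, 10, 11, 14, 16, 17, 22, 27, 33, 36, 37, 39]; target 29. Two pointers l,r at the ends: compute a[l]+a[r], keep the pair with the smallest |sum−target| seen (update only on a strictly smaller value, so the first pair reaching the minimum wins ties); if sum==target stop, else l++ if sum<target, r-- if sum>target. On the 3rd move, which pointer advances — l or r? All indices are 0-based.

[0,18] -15+39=24 d=5 * → l++
[1,18] -14+39=25 d=4 * → l++
[2,18] -7+39=32 d=3 * → r--

r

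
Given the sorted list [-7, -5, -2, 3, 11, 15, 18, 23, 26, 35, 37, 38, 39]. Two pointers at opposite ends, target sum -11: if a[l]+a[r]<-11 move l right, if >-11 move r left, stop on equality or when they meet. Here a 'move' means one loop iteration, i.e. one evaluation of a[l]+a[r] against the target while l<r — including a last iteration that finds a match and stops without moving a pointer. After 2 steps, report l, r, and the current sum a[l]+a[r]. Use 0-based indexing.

l=0, r=10, sum=30

[0,12] -7+39=32 >-11 → r--
[0,11] -7+38=31 >-11 → r--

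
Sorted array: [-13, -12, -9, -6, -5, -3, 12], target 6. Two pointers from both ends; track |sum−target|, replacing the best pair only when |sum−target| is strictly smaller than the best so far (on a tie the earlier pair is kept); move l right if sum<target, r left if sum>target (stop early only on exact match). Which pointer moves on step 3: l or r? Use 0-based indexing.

l

[0,6] -13+12=-1 d=7 * → l++
[1,6] -12+12=0 d=6 * → l++
[2,6] -9+12=3 d=3 * → l++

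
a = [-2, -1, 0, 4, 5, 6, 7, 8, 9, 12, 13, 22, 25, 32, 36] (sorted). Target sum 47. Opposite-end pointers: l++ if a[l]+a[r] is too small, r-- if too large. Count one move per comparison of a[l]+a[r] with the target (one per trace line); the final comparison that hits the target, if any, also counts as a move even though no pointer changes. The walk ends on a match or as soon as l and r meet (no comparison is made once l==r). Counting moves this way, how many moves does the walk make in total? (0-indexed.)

14 moves

[0,14] -2+36=34 <47 → l++
[1,14] -1+36=35 <47 → l++
[2,14] 0+36=36 <47 → l++
[3,14] 4+36=40 <47 → l++
[4,14] 5+36=41 <47 → l++
[5,14] 6+36=42 <47 → l++
[6,14] 7+36=43 <47 → l++
[7,14] 8+36=44 <47 → l++
[8,14] 9+36=45 <47 → l++
[9,14] 12+36=48 >47 → r--
[9,13] 12+32=44 <47 → l++
[10,13] 13+32=45 <47 → l++
[11,13] 22+32=54 >47 → r--
[11,12] 22+25=47 → found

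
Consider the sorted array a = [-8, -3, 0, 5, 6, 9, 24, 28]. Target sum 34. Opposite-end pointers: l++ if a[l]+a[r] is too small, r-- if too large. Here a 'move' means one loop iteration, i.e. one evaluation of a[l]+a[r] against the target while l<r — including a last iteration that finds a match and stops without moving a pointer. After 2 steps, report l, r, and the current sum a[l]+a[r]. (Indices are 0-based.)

l=0 r=7: -8+28=20 <34, l++
l=1 r=7: -3+28=25 <34, l++

l=2, r=7, sum=28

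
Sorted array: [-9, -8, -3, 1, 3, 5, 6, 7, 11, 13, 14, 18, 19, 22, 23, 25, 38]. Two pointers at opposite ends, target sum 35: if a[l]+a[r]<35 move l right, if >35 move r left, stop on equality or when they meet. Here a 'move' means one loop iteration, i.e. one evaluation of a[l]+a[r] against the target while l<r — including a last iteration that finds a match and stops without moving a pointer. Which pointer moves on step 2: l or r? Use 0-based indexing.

l=0 r=16: -9+38=29 <35, l++
l=1 r=16: -8+38=30 <35, l++

l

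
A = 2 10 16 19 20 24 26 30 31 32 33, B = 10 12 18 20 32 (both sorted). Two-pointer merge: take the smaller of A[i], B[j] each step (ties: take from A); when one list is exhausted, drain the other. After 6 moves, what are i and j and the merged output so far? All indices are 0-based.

i=3, j=3, merged so far=[2, 10, 10, 12, 16, 18]

[i=0,j=0] A[i]=2<=B[j]=10 take 2 → i++
[i=1,j=0] A[i]=10<=B[j]=10 take 10 → i++
[i=2,j=0] A[i]=16>B[j]=10 take 10 → j++
[i=2,j=1] A[i]=16>B[j]=12 take 12 → j++
[i=2,j=2] A[i]=16<=B[j]=18 take 16 → i++
[i=3,j=2] A[i]=19>B[j]=18 take 18 → j++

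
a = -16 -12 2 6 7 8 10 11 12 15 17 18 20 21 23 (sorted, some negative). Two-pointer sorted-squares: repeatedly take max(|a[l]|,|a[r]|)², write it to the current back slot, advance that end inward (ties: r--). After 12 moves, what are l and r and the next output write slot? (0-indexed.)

l=0 r=14: |-16|<=|23| out[14]=529, r--
l=0 r=13: |-16|<=|21| out[13]=441, r--
l=0 r=12: |-16|<=|20| out[12]=400, r--
l=0 r=11: |-16|<=|18| out[11]=324, r--
l=0 r=10: |-16|<=|17| out[10]=289, r--
l=0 r=9: |-16|>|15| out[9]=256, l++
l=1 r=9: |-12|<=|15| out[8]=225, r--
l=1 r=8: |-12|<=|12| out[7]=144, r--
l=1 r=7: |-12|>|11| out[6]=144, l++
l=2 r=7: |2|<=|11| out[5]=121, r--
l=2 r=6: |2|<=|10| out[4]=100, r--
l=2 r=5: |2|<=|8| out[3]=64, r--

l=2, r=4, next write slot=2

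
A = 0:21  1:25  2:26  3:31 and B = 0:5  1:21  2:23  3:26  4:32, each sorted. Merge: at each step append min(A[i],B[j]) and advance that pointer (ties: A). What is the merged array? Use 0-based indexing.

[5, 21, 21, 23, 25, 26, 26, 31, 32]

i=0 j=0: A[i]=21>B[j]=5 take 5, j++
i=0 j=1: A[i]=21<=B[j]=21 take 21, i++
i=1 j=1: A[i]=25>B[j]=21 take 21, j++
i=1 j=2: A[i]=25>B[j]=23 take 23, j++
i=1 j=3: A[i]=25<=B[j]=26 take 25, i++
i=2 j=3: A[i]=26<=B[j]=26 take 26, i++
i=3 j=3: A[i]=31>B[j]=26 take 26, j++
i=3 j=4: A[i]=31<=B[j]=32 take 31, i++
i=4 j=4: A done, take B[j]=32, j++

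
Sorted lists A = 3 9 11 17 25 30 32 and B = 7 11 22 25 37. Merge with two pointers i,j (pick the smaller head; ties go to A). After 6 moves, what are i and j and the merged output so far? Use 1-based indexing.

i=5, j=3, merged so far=[3, 7, 9, 11, 11, 17]

i=1 j=1: A[i]=3<=B[j]=7 take 3, i++
i=2 j=1: A[i]=9>B[j]=7 take 7, j++
i=2 j=2: A[i]=9<=B[j]=11 take 9, i++
i=3 j=2: A[i]=11<=B[j]=11 take 11, i++
i=4 j=2: A[i]=17>B[j]=11 take 11, j++
i=4 j=3: A[i]=17<=B[j]=22 take 17, i++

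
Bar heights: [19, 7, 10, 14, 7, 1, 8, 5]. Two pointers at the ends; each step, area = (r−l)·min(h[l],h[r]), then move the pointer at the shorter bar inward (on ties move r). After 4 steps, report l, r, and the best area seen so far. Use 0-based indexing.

l=0, r=3, best area=48

l=0 r=7: min(19,5)*7=35 best=35 *, r--
l=0 r=6: min(19,8)*6=48 best=48 *, r--
l=0 r=5: min(19,1)*5=5 best=48, r--
l=0 r=4: min(19,7)*4=28 best=48, r--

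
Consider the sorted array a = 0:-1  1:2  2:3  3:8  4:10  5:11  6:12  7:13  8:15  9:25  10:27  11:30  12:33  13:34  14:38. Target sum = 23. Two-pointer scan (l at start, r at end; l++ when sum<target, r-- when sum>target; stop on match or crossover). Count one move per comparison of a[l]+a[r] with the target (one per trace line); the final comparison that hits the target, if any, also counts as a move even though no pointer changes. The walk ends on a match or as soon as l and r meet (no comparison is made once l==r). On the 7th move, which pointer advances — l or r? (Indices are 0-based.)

l=0 r=14: -1+38=37 >23, r--
l=0 r=13: -1+34=33 >23, r--
l=0 r=12: -1+33=32 >23, r--
l=0 r=11: -1+30=29 >23, r--
l=0 r=10: -1+27=26 >23, r--
l=0 r=9: -1+25=24 >23, r--
l=0 r=8: -1+15=14 <23, l++

l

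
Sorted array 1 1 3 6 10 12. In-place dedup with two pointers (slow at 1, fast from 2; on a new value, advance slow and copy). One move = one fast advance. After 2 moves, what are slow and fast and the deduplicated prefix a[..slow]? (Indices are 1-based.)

slow=2, fast=4, prefix=[1, 3]

(s=1,f=2) a[fast]=1=a[slow] dup → fast++
(s=1,f=3) a[fast]=3≠a[slow]=1 write a[2]=3 → slow++,fast++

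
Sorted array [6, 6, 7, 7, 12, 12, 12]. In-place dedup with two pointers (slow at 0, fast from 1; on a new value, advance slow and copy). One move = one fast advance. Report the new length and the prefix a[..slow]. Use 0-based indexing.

length 3; prefix = [6, 7, 12]

slow=0 fast=1: a[fast]=6=a[slow] dup, fast++
slow=0 fast=2: a[fast]=7≠a[slow]=6 write a[1]=7, slow++,fast++
slow=1 fast=3: a[fast]=7=a[slow] dup, fast++
slow=1 fast=4: a[fast]=12≠a[slow]=7 write a[2]=12, slow++,fast++
slow=2 fast=5: a[fast]=12=a[slow] dup, fast++
slow=2 fast=6: a[fast]=12=a[slow] dup, fast++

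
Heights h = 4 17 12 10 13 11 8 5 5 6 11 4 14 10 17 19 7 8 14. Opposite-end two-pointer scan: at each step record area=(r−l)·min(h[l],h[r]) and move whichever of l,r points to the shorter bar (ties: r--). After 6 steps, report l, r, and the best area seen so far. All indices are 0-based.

[0,18] min(4,14)*18=72 best=72 * → l++
[1,18] min(17,14)*17=238 best=238 * → r--
[1,17] min(17,8)*16=128 best=238 → r--
[1,16] min(17,7)*15=105 best=238 → r--
[1,15] min(17,19)*14=238 best=238 → l++
[2,15] min(12,19)*13=156 best=238 → l++

l=3, r=15, best area=238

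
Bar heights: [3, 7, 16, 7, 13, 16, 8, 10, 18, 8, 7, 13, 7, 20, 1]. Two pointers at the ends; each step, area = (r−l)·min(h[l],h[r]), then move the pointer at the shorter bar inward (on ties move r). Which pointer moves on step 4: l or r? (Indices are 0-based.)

[0,14] min(3,1)*14=14 best=14 * → r--
[0,13] min(3,20)*13=39 best=39 * → l++
[1,13] min(7,20)*12=84 best=84 * → l++
[2,13] min(16,20)*11=176 best=176 * → l++

l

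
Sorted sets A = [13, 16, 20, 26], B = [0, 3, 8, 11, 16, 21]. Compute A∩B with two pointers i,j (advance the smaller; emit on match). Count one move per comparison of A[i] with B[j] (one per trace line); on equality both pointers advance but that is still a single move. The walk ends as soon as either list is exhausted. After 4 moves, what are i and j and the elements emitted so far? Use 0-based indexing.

[i=0,j=0] 13>0 → j++
[i=0,j=1] 13>3 → j++
[i=0,j=2] 13>8 → j++
[i=0,j=3] 13>11 → j++

i=0, j=4, emitted=[]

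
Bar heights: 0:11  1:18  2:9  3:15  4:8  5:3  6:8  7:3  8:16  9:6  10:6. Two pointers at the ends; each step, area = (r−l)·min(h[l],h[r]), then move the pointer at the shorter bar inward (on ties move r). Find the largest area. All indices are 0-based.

max area = 112

[0,10] min(11,6)*10=60 best=60 * → r--
[0,9] min(11,6)*9=54 best=60 → r--
[0,8] min(11,16)*8=88 best=88 * → l++
[1,8] min(18,16)*7=112 best=112 * → r--
[1,7] min(18,3)*6=18 best=112 → r--
[1,6] min(18,8)*5=40 best=112 → r--
[1,5] min(18,3)*4=12 best=112 → r--
[1,4] min(18,8)*3=24 best=112 → r--
[1,3] min(18,15)*2=30 best=112 → r--
[1,2] min(18,9)*1=9 best=112 → r--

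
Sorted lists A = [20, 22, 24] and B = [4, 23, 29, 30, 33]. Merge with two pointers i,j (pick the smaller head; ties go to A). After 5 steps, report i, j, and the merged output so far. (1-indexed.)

i=1 j=1: A[i]=20>B[j]=4 take 4, j++
i=1 j=2: A[i]=20<=B[j]=23 take 20, i++
i=2 j=2: A[i]=22<=B[j]=23 take 22, i++
i=3 j=2: A[i]=24>B[j]=23 take 23, j++
i=3 j=3: A[i]=24<=B[j]=29 take 24, i++

i=4, j=3, merged so far=[4, 20, 22, 23, 24]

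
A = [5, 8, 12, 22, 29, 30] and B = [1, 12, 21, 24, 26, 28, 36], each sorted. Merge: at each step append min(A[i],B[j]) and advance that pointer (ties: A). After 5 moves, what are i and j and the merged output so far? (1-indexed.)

i=4, j=3, merged so far=[1, 5, 8, 12, 12]

[i=1,j=1] A[i]=5>B[j]=1 take 1 → j++
[i=1,j=2] A[i]=5<=B[j]=12 take 5 → i++
[i=2,j=2] A[i]=8<=B[j]=12 take 8 → i++
[i=3,j=2] A[i]=12<=B[j]=12 take 12 → i++
[i=4,j=2] A[i]=22>B[j]=12 take 12 → j++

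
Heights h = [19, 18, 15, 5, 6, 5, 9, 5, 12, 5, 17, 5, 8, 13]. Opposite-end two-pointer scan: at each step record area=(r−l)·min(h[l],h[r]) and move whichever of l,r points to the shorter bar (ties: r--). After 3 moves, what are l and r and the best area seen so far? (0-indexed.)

[0,13] min(19,13)*13=169 best=169 * → r--
[0,12] min(19,8)*12=96 best=169 → r--
[0,11] min(19,5)*11=55 best=169 → r--

l=0, r=10, best area=169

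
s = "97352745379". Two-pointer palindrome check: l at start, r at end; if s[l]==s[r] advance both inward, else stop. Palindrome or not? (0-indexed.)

[0,10] '9'=='9' → l++,r--
[1,9] '7'=='7' → l++,r--
[2,8] '3'=='3' → l++,r--
[3,7] '5'=='5' → l++,r--
[4,6] '2'!='4' → stop

not a palindrome (mismatch at 4,6)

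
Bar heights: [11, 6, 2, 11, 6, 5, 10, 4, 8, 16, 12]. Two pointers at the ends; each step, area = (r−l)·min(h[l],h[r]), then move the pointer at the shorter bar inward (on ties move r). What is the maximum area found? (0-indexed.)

l=0 r=10: min(11,12)*10=110 best=110 *, l++
l=1 r=10: min(6,12)*9=54 best=110, l++
l=2 r=10: min(2,12)*8=16 best=110, l++
l=3 r=10: min(11,12)*7=77 best=110, l++
l=4 r=10: min(6,12)*6=36 best=110, l++
l=5 r=10: min(5,12)*5=25 best=110, l++
l=6 r=10: min(10,12)*4=40 best=110, l++
l=7 r=10: min(4,12)*3=12 best=110, l++
l=8 r=10: min(8,12)*2=16 best=110, l++
l=9 r=10: min(16,12)*1=12 best=110, r--

max area = 110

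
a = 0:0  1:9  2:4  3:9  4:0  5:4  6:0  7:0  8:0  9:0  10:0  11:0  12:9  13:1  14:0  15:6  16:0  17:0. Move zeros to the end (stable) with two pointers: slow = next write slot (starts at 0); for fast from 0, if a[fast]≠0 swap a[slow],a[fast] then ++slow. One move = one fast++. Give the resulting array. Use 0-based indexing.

(s=0,f=0) a[fast]=0 → fast++
(s=0,f=1) a[fast]=9≠0 swap→a[0]=9 → slow++,fast++
(s=1,f=2) a[fast]=4≠0 swap→a[1]=4 → slow++,fast++
(s=2,f=3) a[fast]=9≠0 swap→a[2]=9 → slow++,fast++
(s=3,f=4) a[fast]=0 → fast++
(s=3,f=5) a[fast]=4≠0 swap→a[3]=4 → slow++,fast++
(s=4,f=6) a[fast]=0 → fast++
(s=4,f=7) a[fast]=0 → fast++
(s=4,f=8) a[fast]=0 → fast++
(s=4,f=9) a[fast]=0 → fast++
(s=4,f=10) a[fast]=0 → fast++
(s=4,f=11) a[fast]=0 → fast++
(s=4,f=12) a[fast]=9≠0 swap→a[4]=9 → slow++,fast++
(s=5,f=13) a[fast]=1≠0 swap→a[5]=1 → slow++,fast++
(s=6,f=14) a[fast]=0 → fast++
(s=6,f=15) a[fast]=6≠0 swap→a[6]=6 → slow++,fast++
(s=7,f=16) a[fast]=0 → fast++
(s=7,f=17) a[fast]=0 → fast++

[9, 4, 9, 4, 9, 1, 6, 0, 0, 0, 0, 0, 0, 0, 0, 0, 0, 0]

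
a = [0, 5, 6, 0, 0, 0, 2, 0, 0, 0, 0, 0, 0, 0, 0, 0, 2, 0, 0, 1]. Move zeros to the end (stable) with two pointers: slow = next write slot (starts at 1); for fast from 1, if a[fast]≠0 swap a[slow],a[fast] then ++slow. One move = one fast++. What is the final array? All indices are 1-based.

(s=1,f=1) a[fast]=0 → fast++
(s=1,f=2) a[fast]=5≠0 swap→a[1]=5 → slow++,fast++
(s=2,f=3) a[fast]=6≠0 swap→a[2]=6 → slow++,fast++
(s=3,f=4) a[fast]=0 → fast++
(s=3,f=5) a[fast]=0 → fast++
(s=3,f=6) a[fast]=0 → fast++
(s=3,f=7) a[fast]=2≠0 swap→a[3]=2 → slow++,fast++
(s=4,f=8) a[fast]=0 → fast++
(s=4,f=9) a[fast]=0 → fast++
(s=4,f=10) a[fast]=0 → fast++
(s=4,f=11) a[fast]=0 → fast++
(s=4,f=12) a[fast]=0 → fast++
(s=4,f=13) a[fast]=0 → fast++
(s=4,f=14) a[fast]=0 → fast++
(s=4,f=15) a[fast]=0 → fast++
(s=4,f=16) a[fast]=0 → fast++
(s=4,f=17) a[fast]=2≠0 swap→a[4]=2 → slow++,fast++
(s=5,f=18) a[fast]=0 → fast++
(s=5,f=19) a[fast]=0 → fast++
(s=5,f=20) a[fast]=1≠0 swap→a[5]=1 → slow++,fast++

[5, 6, 2, 2, 1, 0, 0, 0, 0, 0, 0, 0, 0, 0, 0, 0, 0, 0, 0, 0]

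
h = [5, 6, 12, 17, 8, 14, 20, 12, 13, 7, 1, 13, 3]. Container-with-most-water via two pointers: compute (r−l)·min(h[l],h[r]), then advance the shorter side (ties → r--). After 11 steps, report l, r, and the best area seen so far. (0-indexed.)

[0,12] min(5,3)*12=36 best=36 * → r--
[0,11] min(5,13)*11=55 best=55 * → l++
[1,11] min(6,13)*10=60 best=60 * → l++
[2,11] min(12,13)*9=108 best=108 * → l++
[3,11] min(17,13)*8=104 best=108 → r--
[3,10] min(17,1)*7=7 best=108 → r--
[3,9] min(17,7)*6=42 best=108 → r--
[3,8] min(17,13)*5=65 best=108 → r--
[3,7] min(17,12)*4=48 best=108 → r--
[3,6] min(17,20)*3=51 best=108 → l++
[4,6] min(8,20)*2=16 best=108 → l++

l=5, r=6, best area=108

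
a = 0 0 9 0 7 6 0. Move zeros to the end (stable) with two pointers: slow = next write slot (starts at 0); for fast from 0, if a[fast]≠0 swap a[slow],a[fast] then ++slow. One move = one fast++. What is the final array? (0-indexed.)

[9, 7, 6, 0, 0, 0, 0]

(s=0,f=0) a[fast]=0 → fast++
(s=0,f=1) a[fast]=0 → fast++
(s=0,f=2) a[fast]=9≠0 swap→a[0]=9 → slow++,fast++
(s=1,f=3) a[fast]=0 → fast++
(s=1,f=4) a[fast]=7≠0 swap→a[1]=7 → slow++,fast++
(s=2,f=5) a[fast]=6≠0 swap→a[2]=6 → slow++,fast++
(s=3,f=6) a[fast]=0 → fast++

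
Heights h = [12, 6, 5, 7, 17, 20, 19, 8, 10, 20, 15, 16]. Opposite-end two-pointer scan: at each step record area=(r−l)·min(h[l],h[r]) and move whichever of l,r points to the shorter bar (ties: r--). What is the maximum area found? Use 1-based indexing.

max area = 132

[1,12] min(12,16)*11=132 best=132 * → l++
[2,12] min(6,16)*10=60 best=132 → l++
[3,12] min(5,16)*9=45 best=132 → l++
[4,12] min(7,16)*8=56 best=132 → l++
[5,12] min(17,16)*7=112 best=132 → r--
[5,11] min(17,15)*6=90 best=132 → r--
[5,10] min(17,20)*5=85 best=132 → l++
[6,10] min(20,20)*4=80 best=132 → r--
[6,9] min(20,10)*3=30 best=132 → r--
[6,8] min(20,8)*2=16 best=132 → r--
[6,7] min(20,19)*1=19 best=132 → r--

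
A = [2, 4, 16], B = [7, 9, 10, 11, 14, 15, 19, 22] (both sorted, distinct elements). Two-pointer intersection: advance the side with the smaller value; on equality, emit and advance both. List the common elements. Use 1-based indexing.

i=1 j=1: 2<7, i++
i=2 j=1: 4<7, i++
i=3 j=1: 16>7, j++
i=3 j=2: 16>9, j++
i=3 j=3: 16>10, j++
i=3 j=4: 16>11, j++
i=3 j=5: 16>14, j++
i=3 j=6: 16>15, j++
i=3 j=7: 16<19, i++

intersection = []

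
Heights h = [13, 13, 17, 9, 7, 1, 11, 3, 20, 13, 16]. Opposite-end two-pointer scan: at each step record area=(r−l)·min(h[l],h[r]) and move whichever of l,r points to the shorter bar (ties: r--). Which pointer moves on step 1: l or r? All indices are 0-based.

l

l=0 r=10: min(13,16)*10=130 best=130 *, l++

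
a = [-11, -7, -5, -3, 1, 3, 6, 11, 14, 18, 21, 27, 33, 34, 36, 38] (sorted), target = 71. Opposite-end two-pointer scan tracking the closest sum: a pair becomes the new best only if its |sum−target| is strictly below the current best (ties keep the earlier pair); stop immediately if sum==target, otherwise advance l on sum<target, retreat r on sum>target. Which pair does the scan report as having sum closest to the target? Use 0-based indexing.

pair (33, 38) with sum 71 (|Δ|=0)

l=0 r=15: -11+38=27 d=44 *, l++
l=1 r=15: -7+38=31 d=40 *, l++
l=2 r=15: -5+38=33 d=38 *, l++
l=3 r=15: -3+38=35 d=36 *, l++
l=4 r=15: 1+38=39 d=32 *, l++
l=5 r=15: 3+38=41 d=30 *, l++
l=6 r=15: 6+38=44 d=27 *, l++
l=7 r=15: 11+38=49 d=22 *, l++
l=8 r=15: 14+38=52 d=19 *, l++
l=9 r=15: 18+38=56 d=15 *, l++
l=10 r=15: 21+38=59 d=12 *, l++
l=11 r=15: 27+38=65 d=6 *, l++
l=12 r=15: 33+38=71 d=0 *, stop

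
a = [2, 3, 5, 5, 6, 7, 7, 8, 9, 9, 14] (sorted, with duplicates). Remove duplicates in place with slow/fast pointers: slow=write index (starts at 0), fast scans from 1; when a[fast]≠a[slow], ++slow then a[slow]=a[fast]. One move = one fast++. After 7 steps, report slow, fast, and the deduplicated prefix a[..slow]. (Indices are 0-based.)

(s=0,f=1) a[fast]=3≠a[slow]=2 write a[1]=3 → slow++,fast++
(s=1,f=2) a[fast]=5≠a[slow]=3 write a[2]=5 → slow++,fast++
(s=2,f=3) a[fast]=5=a[slow] dup → fast++
(s=2,f=4) a[fast]=6≠a[slow]=5 write a[3]=6 → slow++,fast++
(s=3,f=5) a[fast]=7≠a[slow]=6 write a[4]=7 → slow++,fast++
(s=4,f=6) a[fast]=7=a[slow] dup → fast++
(s=4,f=7) a[fast]=8≠a[slow]=7 write a[5]=8 → slow++,fast++

slow=5, fast=8, prefix=[2, 3, 5, 6, 7, 8]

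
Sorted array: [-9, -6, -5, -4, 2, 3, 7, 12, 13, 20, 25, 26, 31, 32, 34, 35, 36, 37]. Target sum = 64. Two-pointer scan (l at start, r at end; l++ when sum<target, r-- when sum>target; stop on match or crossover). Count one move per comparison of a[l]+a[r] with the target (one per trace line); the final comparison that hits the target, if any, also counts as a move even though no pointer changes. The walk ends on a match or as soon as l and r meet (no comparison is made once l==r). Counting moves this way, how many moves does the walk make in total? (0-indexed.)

[0,17] -9+37=28 <64 → l++
[1,17] -6+37=31 <64 → l++
[2,17] -5+37=32 <64 → l++
[3,17] -4+37=33 <64 → l++
[4,17] 2+37=39 <64 → l++
[5,17] 3+37=40 <64 → l++
[6,17] 7+37=44 <64 → l++
[7,17] 12+37=49 <64 → l++
[8,17] 13+37=50 <64 → l++
[9,17] 20+37=57 <64 → l++
[10,17] 25+37=62 <64 → l++
[11,17] 26+37=63 <64 → l++
[12,17] 31+37=68 >64 → r--
[12,16] 31+36=67 >64 → r--
[12,15] 31+35=66 >64 → r--
[12,14] 31+34=65 >64 → r--
[12,13] 31+32=63 <64 → l++

17 moves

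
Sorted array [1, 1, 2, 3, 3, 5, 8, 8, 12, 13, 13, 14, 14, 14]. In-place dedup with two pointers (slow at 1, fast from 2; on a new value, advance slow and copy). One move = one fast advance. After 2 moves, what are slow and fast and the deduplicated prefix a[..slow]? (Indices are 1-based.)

slow=2, fast=4, prefix=[1, 2]

(s=1,f=2) a[fast]=1=a[slow] dup → fast++
(s=1,f=3) a[fast]=2≠a[slow]=1 write a[2]=2 → slow++,fast++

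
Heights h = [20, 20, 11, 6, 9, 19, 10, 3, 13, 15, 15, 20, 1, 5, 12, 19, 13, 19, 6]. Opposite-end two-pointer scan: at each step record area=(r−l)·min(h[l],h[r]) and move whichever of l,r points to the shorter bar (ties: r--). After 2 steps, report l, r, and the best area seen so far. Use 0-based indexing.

l=0 r=18: min(20,6)*18=108 best=108 *, r--
l=0 r=17: min(20,19)*17=323 best=323 *, r--

l=0, r=16, best area=323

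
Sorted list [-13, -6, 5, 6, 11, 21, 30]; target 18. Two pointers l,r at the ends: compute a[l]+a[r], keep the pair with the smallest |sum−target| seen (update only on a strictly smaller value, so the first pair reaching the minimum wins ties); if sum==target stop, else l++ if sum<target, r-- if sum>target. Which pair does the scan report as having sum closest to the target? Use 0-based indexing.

pair (-13, 30) with sum 17 (|Δ|=1)

[0,6] -13+30=17 d=1 * → l++
[1,6] -6+30=24 d=6 → r--
[1,5] -6+21=15 d=3 → l++
[2,5] 5+21=26 d=8 → r--
[2,4] 5+11=16 d=2 → l++
[3,4] 6+11=17 d=1 → l++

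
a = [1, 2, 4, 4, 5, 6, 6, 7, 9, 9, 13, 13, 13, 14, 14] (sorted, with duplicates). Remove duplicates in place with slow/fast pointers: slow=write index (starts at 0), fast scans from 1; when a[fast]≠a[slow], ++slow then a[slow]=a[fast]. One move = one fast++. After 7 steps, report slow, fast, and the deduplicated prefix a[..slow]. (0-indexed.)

slow=5, fast=8, prefix=[1, 2, 4, 5, 6, 7]

(s=0,f=1) a[fast]=2≠a[slow]=1 write a[1]=2 → slow++,fast++
(s=1,f=2) a[fast]=4≠a[slow]=2 write a[2]=4 → slow++,fast++
(s=2,f=3) a[fast]=4=a[slow] dup → fast++
(s=2,f=4) a[fast]=5≠a[slow]=4 write a[3]=5 → slow++,fast++
(s=3,f=5) a[fast]=6≠a[slow]=5 write a[4]=6 → slow++,fast++
(s=4,f=6) a[fast]=6=a[slow] dup → fast++
(s=4,f=7) a[fast]=7≠a[slow]=6 write a[5]=7 → slow++,fast++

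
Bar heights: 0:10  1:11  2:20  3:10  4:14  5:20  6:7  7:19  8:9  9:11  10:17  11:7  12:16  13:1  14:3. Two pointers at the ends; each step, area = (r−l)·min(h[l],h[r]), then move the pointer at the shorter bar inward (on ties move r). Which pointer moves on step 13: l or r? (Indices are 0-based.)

l=0 r=14: min(10,3)*14=42 best=42 *, r--
l=0 r=13: min(10,1)*13=13 best=42, r--
l=0 r=12: min(10,16)*12=120 best=120 *, l++
l=1 r=12: min(11,16)*11=121 best=121 *, l++
l=2 r=12: min(20,16)*10=160 best=160 *, r--
l=2 r=11: min(20,7)*9=63 best=160, r--
l=2 r=10: min(20,17)*8=136 best=160, r--
l=2 r=9: min(20,11)*7=77 best=160, r--
l=2 r=8: min(20,9)*6=54 best=160, r--
l=2 r=7: min(20,19)*5=95 best=160, r--
l=2 r=6: min(20,7)*4=28 best=160, r--
l=2 r=5: min(20,20)*3=60 best=160, r--
l=2 r=4: min(20,14)*2=28 best=160, r--

r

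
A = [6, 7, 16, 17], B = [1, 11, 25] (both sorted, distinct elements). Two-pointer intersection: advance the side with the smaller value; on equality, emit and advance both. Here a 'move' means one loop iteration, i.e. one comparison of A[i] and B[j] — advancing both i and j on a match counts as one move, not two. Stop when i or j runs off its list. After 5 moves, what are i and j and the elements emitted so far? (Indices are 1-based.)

[i=1,j=1] 6>1 → j++
[i=1,j=2] 6<11 → i++
[i=2,j=2] 7<11 → i++
[i=3,j=2] 16>11 → j++
[i=3,j=3] 16<25 → i++

i=4, j=3, emitted=[]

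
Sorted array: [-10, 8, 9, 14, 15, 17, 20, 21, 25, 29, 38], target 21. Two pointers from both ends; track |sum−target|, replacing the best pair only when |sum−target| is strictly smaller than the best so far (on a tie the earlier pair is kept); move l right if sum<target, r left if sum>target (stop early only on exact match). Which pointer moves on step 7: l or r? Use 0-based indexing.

l=0 r=10: -10+38=28 d=7 *, r--
l=0 r=9: -10+29=19 d=2 *, l++
l=1 r=9: 8+29=37 d=16, r--
l=1 r=8: 8+25=33 d=12, r--
l=1 r=7: 8+21=29 d=8, r--
l=1 r=6: 8+20=28 d=7, r--
l=1 r=5: 8+17=25 d=4, r--

r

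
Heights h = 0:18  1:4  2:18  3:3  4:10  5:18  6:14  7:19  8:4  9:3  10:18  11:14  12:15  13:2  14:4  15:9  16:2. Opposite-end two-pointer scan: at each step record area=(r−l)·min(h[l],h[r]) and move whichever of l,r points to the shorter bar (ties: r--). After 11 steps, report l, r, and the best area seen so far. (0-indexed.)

l=0 r=16: min(18,2)*16=32 best=32 *, r--
l=0 r=15: min(18,9)*15=135 best=135 *, r--
l=0 r=14: min(18,4)*14=56 best=135, r--
l=0 r=13: min(18,2)*13=26 best=135, r--
l=0 r=12: min(18,15)*12=180 best=180 *, r--
l=0 r=11: min(18,14)*11=154 best=180, r--
l=0 r=10: min(18,18)*10=180 best=180, r--
l=0 r=9: min(18,3)*9=27 best=180, r--
l=0 r=8: min(18,4)*8=32 best=180, r--
l=0 r=7: min(18,19)*7=126 best=180, l++
l=1 r=7: min(4,19)*6=24 best=180, l++

l=2, r=7, best area=180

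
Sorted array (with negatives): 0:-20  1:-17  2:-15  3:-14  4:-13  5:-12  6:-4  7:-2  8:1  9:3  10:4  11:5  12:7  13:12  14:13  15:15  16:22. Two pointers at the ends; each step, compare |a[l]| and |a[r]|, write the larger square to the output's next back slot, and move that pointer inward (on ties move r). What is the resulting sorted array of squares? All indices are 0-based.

[0,16] |-20|<=|22| out[16]=484 → r--
[0,15] |-20|>|15| out[15]=400 → l++
[1,15] |-17|>|15| out[14]=289 → l++
[2,15] |-15|<=|15| out[13]=225 → r--
[2,14] |-15|>|13| out[12]=225 → l++
[3,14] |-14|>|13| out[11]=196 → l++
[4,14] |-13|<=|13| out[10]=169 → r--
[4,13] |-13|>|12| out[9]=169 → l++
[5,13] |-12|<=|12| out[8]=144 → r--
[5,12] |-12|>|7| out[7]=144 → l++
[6,12] |-4|<=|7| out[6]=49 → r--
[6,11] |-4|<=|5| out[5]=25 → r--
[6,10] |-4|<=|4| out[4]=16 → r--
[6,9] |-4|>|3| out[3]=16 → l++
[7,9] |-2|<=|3| out[2]=9 → r--
[7,8] |-2|>|1| out[1]=4 → l++
[8,8] |1|<=|1| out[0]=1 → r--

[1, 4, 9, 16, 16, 25, 49, 144, 144, 169, 169, 196, 225, 225, 289, 400, 484]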